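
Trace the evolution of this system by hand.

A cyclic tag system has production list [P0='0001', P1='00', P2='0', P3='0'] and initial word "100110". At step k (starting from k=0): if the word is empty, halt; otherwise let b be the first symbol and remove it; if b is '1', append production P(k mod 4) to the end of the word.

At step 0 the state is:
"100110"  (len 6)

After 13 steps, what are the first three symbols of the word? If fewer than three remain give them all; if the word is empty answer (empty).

0) "100110"  (len 6)
1) "001100001"  (len 9)
2) "01100001"  (len 8)
3) "1100001"  (len 7)
4) "1000010"  (len 7)
5) "0000100001"  (len 10)
6) "000100001"  (len 9)
7) "00100001"  (len 8)
8) "0100001"  (len 7)
9) "100001"  (len 6)
10) "0000100"  (len 7)
11) "000100"  (len 6)
12) "00100"  (len 5)
13) "0100"  (len 4)

010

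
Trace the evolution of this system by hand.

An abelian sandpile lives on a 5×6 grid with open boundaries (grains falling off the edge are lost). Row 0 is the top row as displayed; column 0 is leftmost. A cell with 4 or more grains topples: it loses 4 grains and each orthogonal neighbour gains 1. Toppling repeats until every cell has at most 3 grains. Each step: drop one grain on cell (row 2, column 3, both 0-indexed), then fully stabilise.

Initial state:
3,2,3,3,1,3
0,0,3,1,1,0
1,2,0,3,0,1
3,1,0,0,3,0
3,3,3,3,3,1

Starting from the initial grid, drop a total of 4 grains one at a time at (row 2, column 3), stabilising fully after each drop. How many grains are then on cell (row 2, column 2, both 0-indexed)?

gen 0: 3,2,3,3,1,3
0,0,3,1,1,0
1,2,0,3,0,1
3,1,0,0,3,0
3,3,3,3,3,1
gen 1: 3,2,3,3,1,3
0,0,3,2,1,0
1,2,1,0,1,1
3,1,0,1,3,0
3,3,3,3,3,1
gen 2: 3,2,3,3,1,3
0,0,3,2,1,0
1,2,1,1,1,1
3,1,0,1,3,0
3,3,3,3,3,1
gen 3: 3,2,3,3,1,3
0,0,3,2,1,0
1,2,1,2,1,1
3,1,0,1,3,0
3,3,3,3,3,1
gen 4: 3,2,3,3,1,3
0,0,3,2,1,0
1,2,1,3,1,1
3,1,0,1,3,0
3,3,3,3,3,1

1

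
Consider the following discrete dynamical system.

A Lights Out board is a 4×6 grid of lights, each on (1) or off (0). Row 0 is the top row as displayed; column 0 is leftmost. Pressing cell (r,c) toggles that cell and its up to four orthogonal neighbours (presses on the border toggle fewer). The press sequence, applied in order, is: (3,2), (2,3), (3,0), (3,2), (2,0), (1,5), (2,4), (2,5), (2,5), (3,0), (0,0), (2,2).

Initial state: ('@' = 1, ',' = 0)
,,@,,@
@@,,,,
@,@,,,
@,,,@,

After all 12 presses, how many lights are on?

12

[0] ,,@,,@
@@,,,,
@,@,,,
@,,,@,
[1] ,,@,,@
@@,,,,
@,,,,,
@@@@@,
[2] ,,@,,@
@@,@,,
@,@@@,
@@@,@,
[3] ,,@,,@
@@,@,,
,,@@@,
,,@,@,
[4] ,,@,,@
@@,@,,
,,,@@,
,@,@@,
[5] ,,@,,@
,@,@,,
@@,@@,
@@,@@,
[6] ,,@,,,
,@,@@@
@@,@@@
@@,@@,
[7] ,,@,,,
,@,@,@
@@,,,,
@@,@,,
[8] ,,@,,,
,@,@,,
@@,,@@
@@,@,@
[9] ,,@,,,
,@,@,@
@@,,,,
@@,@,,
[10] ,,@,,,
,@,@,@
,@,,,,
,,,@,,
[11] @@@,,,
@@,@,@
,@,,,,
,,,@,,
[12] @@@,,,
@@@@,@
,,@@,,
,,@@,,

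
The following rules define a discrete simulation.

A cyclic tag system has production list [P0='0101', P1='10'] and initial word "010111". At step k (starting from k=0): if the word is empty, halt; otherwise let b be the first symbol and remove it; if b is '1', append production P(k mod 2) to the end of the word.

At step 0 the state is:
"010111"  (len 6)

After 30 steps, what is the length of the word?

step 0: "010111"  (len 6)
step 1: "10111"  (len 5)
step 2: "011110"  (len 6)
step 3: "11110"  (len 5)
step 4: "111010"  (len 6)
step 5: "110100101"  (len 9)
step 6: "1010010110"  (len 10)
step 7: "0100101100101"  (len 13)
step 8: "100101100101"  (len 12)
step 9: "001011001010101"  (len 15)
step 10: "01011001010101"  (len 14)
step 11: "1011001010101"  (len 13)
step 12: "01100101010110"  (len 14)
step 13: "1100101010110"  (len 13)
step 14: "10010101011010"  (len 14)
step 15: "00101010110100101"  (len 17)
step 16: "0101010110100101"  (len 16)
step 17: "101010110100101"  (len 15)
step 18: "0101011010010110"  (len 16)
step 19: "101011010010110"  (len 15)
step 20: "0101101001011010"  (len 16)
step 21: "101101001011010"  (len 15)
step 22: "0110100101101010"  (len 16)
step 23: "110100101101010"  (len 15)
step 24: "1010010110101010"  (len 16)
step 25: "0100101101010100101"  (len 19)
step 26: "100101101010100101"  (len 18)
step 27: "001011010101001010101"  (len 21)
step 28: "01011010101001010101"  (len 20)
step 29: "1011010101001010101"  (len 19)
step 30: "01101010100101010110"  (len 20)

20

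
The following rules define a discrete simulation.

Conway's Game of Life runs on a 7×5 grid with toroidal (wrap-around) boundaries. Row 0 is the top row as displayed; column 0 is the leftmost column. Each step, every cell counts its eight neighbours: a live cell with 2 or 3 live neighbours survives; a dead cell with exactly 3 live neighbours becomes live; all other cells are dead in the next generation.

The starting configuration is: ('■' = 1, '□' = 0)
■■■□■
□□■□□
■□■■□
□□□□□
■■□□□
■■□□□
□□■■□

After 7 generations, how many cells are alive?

2

step 0: ■■■□■
□□■□□
■□■■□
□□□□□
■■□□□
■■□□□
□□■■□
step 1: ■□□□■
□□□□□
□■■■□
■□■□■
■■□□□
■□□□■
□□□■□
step 2: □□□□■
■■■■■
■■■■■
□□□□■
□□□■□
■■□□■
□□□■□
step 3: □■□□□
□□□□□
□□□□□
□■□□□
□□□■□
■□■■■
□□□■□
step 4: □□□□□
□□□□□
□□□□□
□□□□□
■■□■□
□□■□□
■■□■□
step 5: □□□□□
□□□□□
□□□□□
□□□□□
□■■□□
□□□■□
□■■□□
step 6: □□□□□
□□□□□
□□□□□
□□□□□
□□■□□
□□□■□
□□■□□
step 7: □□□□□
□□□□□
□□□□□
□□□□□
□□□□□
□□■■□
□□□□□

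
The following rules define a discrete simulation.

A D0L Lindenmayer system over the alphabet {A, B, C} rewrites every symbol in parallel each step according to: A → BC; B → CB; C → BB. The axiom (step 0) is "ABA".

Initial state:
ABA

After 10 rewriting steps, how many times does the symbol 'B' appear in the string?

t=0: ABA
t=1: BCCBBC
t=2: CBBBBBCBCBBB
t=3: BBCBCBCBCBCBBBCBBBCBCBCB
t=4: CBCBBBCBBBCBBBCBBBCBBBCBCBCBBBCBCBCBBBCBBBCBBBCB
t=5: BBCBBBCBCBCBBBCBCBCBBBCBCBCBBBCBCBCBBBCBCBCBBBCBBBCBBBCBCBCBBBCBBBCBBBCBCBCBBBCBCBCBBBCBCBCBBBCB
t=6: CBCBBBCBCBCBBBCBBBCBBBCBCBCBBBCBBBCBBBCBCBCBBBCBBBCBBBCBCB…CBCBCBBBCBBBCBBBCBCBCBBBCBBBCBBBCBCBCBBBCBBBCBBBCBCBCBBBCB  (len 192)
t=7: BBCBBBCBCBCBBBCBBBCBBBCBCBCBBBCBCBCBBBCBCBCBBBCBBBCBBBCBCB…CBCBCBBBCBBBCBBBCBCBCBBBCBCBCBBBCBCBCBBBCBBBCBBBCBCBCBBBCB  (len 384)
t=8: CBCBBBCBCBCBBBCBBBCBBBCBCBCBBBCBCBCBBBCBCBCBBBCBBBCBBBCBCB…CBCBCBBBCBBBCBBBCBCBCBBBCBCBCBBBCBCBCBBBCBBBCBBBCBCBCBBBCB  (len 768)
t=9: BBCBBBCBCBCBBBCBBBCBBBCBCBCBBBCBCBCBBBCBCBCBBBCBBBCBBBCBCB…CBCBCBBBCBBBCBBBCBCBCBBBCBCBCBBBCBCBCBBBCBBBCBBBCBCBCBBBCB  (len 1536)
t=10: CBCBBBCBCBCBBBCBBBCBBBCBCBCBBBCBCBCBBBCBCBCBBBCBBBCBBBCBCB…CBCBCBBBCBBBCBBBCBCBCBBBCBCBCBBBCBCBCBBBCBBBCBBBCBCBCBBBCB  (len 3072)

2049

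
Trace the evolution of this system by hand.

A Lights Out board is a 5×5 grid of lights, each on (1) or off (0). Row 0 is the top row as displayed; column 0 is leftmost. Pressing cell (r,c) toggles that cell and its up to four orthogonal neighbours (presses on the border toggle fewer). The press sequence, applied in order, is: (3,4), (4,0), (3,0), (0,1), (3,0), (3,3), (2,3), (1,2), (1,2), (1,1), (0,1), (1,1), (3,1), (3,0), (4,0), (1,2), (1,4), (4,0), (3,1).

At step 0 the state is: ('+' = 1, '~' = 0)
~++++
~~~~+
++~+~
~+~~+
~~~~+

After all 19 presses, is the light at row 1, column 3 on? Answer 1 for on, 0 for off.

1

gen 0: ~++++
~~~~+
++~+~
~+~~+
~~~~+
gen 1: ~++++
~~~~+
++~++
~+~+~
~~~~~
gen 2: ~++++
~~~~+
++~++
++~+~
++~~~
gen 3: ~++++
~~~~+
~+~++
~~~+~
~+~~~
gen 4: +~~++
~+~~+
~+~++
~~~+~
~+~~~
gen 5: +~~++
~+~~+
++~++
++~+~
++~~~
gen 6: +~~++
~+~~+
++~~+
+++~+
++~+~
gen 7: +~~++
~+~++
++++~
+++++
++~+~
gen 8: +~+++
~~+~+
++~+~
+++++
++~+~
gen 9: +~~++
~+~++
++++~
+++++
++~+~
gen 10: ++~++
+~+++
+~++~
+++++
++~+~
gen 11: ~~+++
+++++
+~++~
+++++
++~+~
gen 12: ~++++
~~~++
++++~
+++++
++~+~
gen 13: ~++++
~~~++
+~++~
~~~++
+~~+~
gen 14: ~++++
~~~++
~~++~
++~++
~~~+~
gen 15: ~++++
~~~++
~~++~
~+~++
++~+~
gen 16: ~+~++
~++~+
~~~+~
~+~++
++~+~
gen 17: ~+~+~
~+++~
~~~++
~+~++
++~+~
gen 18: ~+~+~
~+++~
~~~++
++~++
~~~+~
gen 19: ~+~+~
~+++~
~+~++
~~+++
~+~+~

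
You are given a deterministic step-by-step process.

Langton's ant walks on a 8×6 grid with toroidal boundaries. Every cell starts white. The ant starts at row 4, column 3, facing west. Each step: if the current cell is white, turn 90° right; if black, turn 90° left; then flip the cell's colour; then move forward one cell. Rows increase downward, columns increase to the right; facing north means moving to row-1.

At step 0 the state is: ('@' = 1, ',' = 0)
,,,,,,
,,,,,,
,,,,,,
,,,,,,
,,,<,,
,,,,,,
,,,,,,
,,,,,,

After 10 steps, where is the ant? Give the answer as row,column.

5,4

gen 0: ,,,,,,
,,,,,,
,,,,,,
,,,,,,
,,,<,,
,,,,,,
,,,,,,
,,,,,,
gen 1: ,,,,,,
,,,,,,
,,,,,,
,,,^,,
,,,@,,
,,,,,,
,,,,,,
,,,,,,
gen 2: ,,,,,,
,,,,,,
,,,,,,
,,,@>,
,,,@,,
,,,,,,
,,,,,,
,,,,,,
gen 3: ,,,,,,
,,,,,,
,,,,,,
,,,@@,
,,,@v,
,,,,,,
,,,,,,
,,,,,,
gen 4: ,,,,,,
,,,,,,
,,,,,,
,,,@@,
,,,<@,
,,,,,,
,,,,,,
,,,,,,
gen 5: ,,,,,,
,,,,,,
,,,,,,
,,,@@,
,,,,@,
,,,v,,
,,,,,,
,,,,,,
gen 6: ,,,,,,
,,,,,,
,,,,,,
,,,@@,
,,,,@,
,,<@,,
,,,,,,
,,,,,,
gen 7: ,,,,,,
,,,,,,
,,,,,,
,,,@@,
,,^,@,
,,@@,,
,,,,,,
,,,,,,
gen 8: ,,,,,,
,,,,,,
,,,,,,
,,,@@,
,,@>@,
,,@@,,
,,,,,,
,,,,,,
gen 9: ,,,,,,
,,,,,,
,,,,,,
,,,@@,
,,@@@,
,,@v,,
,,,,,,
,,,,,,
gen 10: ,,,,,,
,,,,,,
,,,,,,
,,,@@,
,,@@@,
,,@,>,
,,,,,,
,,,,,,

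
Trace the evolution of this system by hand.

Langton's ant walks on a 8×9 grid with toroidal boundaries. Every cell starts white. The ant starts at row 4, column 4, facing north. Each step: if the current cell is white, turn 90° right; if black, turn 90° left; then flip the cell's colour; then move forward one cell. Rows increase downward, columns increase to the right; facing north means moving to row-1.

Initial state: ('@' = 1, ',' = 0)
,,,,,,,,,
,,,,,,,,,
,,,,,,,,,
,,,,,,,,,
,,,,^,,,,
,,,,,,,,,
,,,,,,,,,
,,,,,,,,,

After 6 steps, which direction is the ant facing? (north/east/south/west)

north

step 0: ,,,,,,,,,
,,,,,,,,,
,,,,,,,,,
,,,,,,,,,
,,,,^,,,,
,,,,,,,,,
,,,,,,,,,
,,,,,,,,,
step 1: ,,,,,,,,,
,,,,,,,,,
,,,,,,,,,
,,,,,,,,,
,,,,@>,,,
,,,,,,,,,
,,,,,,,,,
,,,,,,,,,
step 2: ,,,,,,,,,
,,,,,,,,,
,,,,,,,,,
,,,,,,,,,
,,,,@@,,,
,,,,,v,,,
,,,,,,,,,
,,,,,,,,,
step 3: ,,,,,,,,,
,,,,,,,,,
,,,,,,,,,
,,,,,,,,,
,,,,@@,,,
,,,,<@,,,
,,,,,,,,,
,,,,,,,,,
step 4: ,,,,,,,,,
,,,,,,,,,
,,,,,,,,,
,,,,,,,,,
,,,,^@,,,
,,,,@@,,,
,,,,,,,,,
,,,,,,,,,
step 5: ,,,,,,,,,
,,,,,,,,,
,,,,,,,,,
,,,,,,,,,
,,,<,@,,,
,,,,@@,,,
,,,,,,,,,
,,,,,,,,,
step 6: ,,,,,,,,,
,,,,,,,,,
,,,,,,,,,
,,,^,,,,,
,,,@,@,,,
,,,,@@,,,
,,,,,,,,,
,,,,,,,,,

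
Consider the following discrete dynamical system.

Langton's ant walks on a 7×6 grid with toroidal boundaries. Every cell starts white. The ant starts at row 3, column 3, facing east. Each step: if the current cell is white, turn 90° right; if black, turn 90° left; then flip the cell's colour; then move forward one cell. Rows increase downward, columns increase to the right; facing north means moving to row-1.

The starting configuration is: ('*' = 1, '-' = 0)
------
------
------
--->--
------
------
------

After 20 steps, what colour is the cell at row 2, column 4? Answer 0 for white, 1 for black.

1

t=0: ------
------
------
--->--
------
------
------
t=1: ------
------
------
---*--
---v--
------
------
t=2: ------
------
------
---*--
--<*--
------
------
t=3: ------
------
------
--^*--
--**--
------
------
t=4: ------
------
------
--*>--
--**--
------
------
t=5: ------
------
---^--
--*---
--**--
------
------
t=6: ------
------
---*>-
--*---
--**--
------
------
t=7: ------
------
---**-
--*-v-
--**--
------
------
t=8: ------
------
---**-
--*<*-
--**--
------
------
t=9: ------
------
---^*-
--***-
--**--
------
------
t=10: ------
------
--<-*-
--***-
--**--
------
------
t=11: ------
--^---
--*-*-
--***-
--**--
------
------
t=12: ------
--*>--
--*-*-
--***-
--**--
------
------
t=13: ------
--**--
--*v*-
--***-
--**--
------
------
t=14: ------
--**--
--<**-
--***-
--**--
------
------
t=15: ------
--**--
---**-
--v**-
--**--
------
------
t=16: ------
--**--
---**-
--->*-
--**--
------
------
t=17: ------
--**--
---^*-
----*-
--**--
------
------
t=18: ------
--**--
--<-*-
----*-
--**--
------
------
t=19: ------
--^*--
--*-*-
----*-
--**--
------
------
t=20: ------
-<-*--
--*-*-
----*-
--**--
------
------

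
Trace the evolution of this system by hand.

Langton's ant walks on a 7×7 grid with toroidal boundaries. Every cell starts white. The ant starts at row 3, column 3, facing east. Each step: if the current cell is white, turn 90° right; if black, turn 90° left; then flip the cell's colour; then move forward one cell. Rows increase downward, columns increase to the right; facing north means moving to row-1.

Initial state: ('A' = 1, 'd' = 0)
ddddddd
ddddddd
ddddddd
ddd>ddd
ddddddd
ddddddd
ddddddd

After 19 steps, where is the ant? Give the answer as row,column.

gen 0: ddddddd
ddddddd
ddddddd
ddd>ddd
ddddddd
ddddddd
ddddddd
gen 1: ddddddd
ddddddd
ddddddd
dddAddd
dddvddd
ddddddd
ddddddd
gen 2: ddddddd
ddddddd
ddddddd
dddAddd
dd<Addd
ddddddd
ddddddd
gen 3: ddddddd
ddddddd
ddddddd
dd^Addd
ddAAddd
ddddddd
ddddddd
gen 4: ddddddd
ddddddd
ddddddd
ddA>ddd
ddAAddd
ddddddd
ddddddd
gen 5: ddddddd
ddddddd
ddd^ddd
ddAdddd
ddAAddd
ddddddd
ddddddd
gen 6: ddddddd
ddddddd
dddA>dd
ddAdddd
ddAAddd
ddddddd
ddddddd
gen 7: ddddddd
ddddddd
dddAAdd
ddAdvdd
ddAAddd
ddddddd
ddddddd
gen 8: ddddddd
ddddddd
dddAAdd
ddA<Add
ddAAddd
ddddddd
ddddddd
gen 9: ddddddd
ddddddd
ddd^Add
ddAAAdd
ddAAddd
ddddddd
ddddddd
gen 10: ddddddd
ddddddd
dd<dAdd
ddAAAdd
ddAAddd
ddddddd
ddddddd
gen 11: ddddddd
dd^dddd
ddAdAdd
ddAAAdd
ddAAddd
ddddddd
ddddddd
gen 12: ddddddd
ddA>ddd
ddAdAdd
ddAAAdd
ddAAddd
ddddddd
ddddddd
gen 13: ddddddd
ddAAddd
ddAvAdd
ddAAAdd
ddAAddd
ddddddd
ddddddd
gen 14: ddddddd
ddAAddd
dd<AAdd
ddAAAdd
ddAAddd
ddddddd
ddddddd
gen 15: ddddddd
ddAAddd
dddAAdd
ddvAAdd
ddAAddd
ddddddd
ddddddd
gen 16: ddddddd
ddAAddd
dddAAdd
ddd>Add
ddAAddd
ddddddd
ddddddd
gen 17: ddddddd
ddAAddd
ddd^Add
ddddAdd
ddAAddd
ddddddd
ddddddd
gen 18: ddddddd
ddAAddd
dd<dAdd
ddddAdd
ddAAddd
ddddddd
ddddddd
gen 19: ddddddd
dd^Addd
ddAdAdd
ddddAdd
ddAAddd
ddddddd
ddddddd

1,2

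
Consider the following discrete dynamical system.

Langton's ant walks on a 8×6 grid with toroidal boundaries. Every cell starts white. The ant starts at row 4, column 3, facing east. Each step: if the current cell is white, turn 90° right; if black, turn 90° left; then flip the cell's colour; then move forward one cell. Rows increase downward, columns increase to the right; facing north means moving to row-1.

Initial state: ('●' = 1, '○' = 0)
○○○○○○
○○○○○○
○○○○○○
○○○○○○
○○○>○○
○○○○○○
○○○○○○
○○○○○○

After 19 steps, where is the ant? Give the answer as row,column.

2,2

t=0: ○○○○○○
○○○○○○
○○○○○○
○○○○○○
○○○>○○
○○○○○○
○○○○○○
○○○○○○
t=1: ○○○○○○
○○○○○○
○○○○○○
○○○○○○
○○○●○○
○○○v○○
○○○○○○
○○○○○○
t=2: ○○○○○○
○○○○○○
○○○○○○
○○○○○○
○○○●○○
○○<●○○
○○○○○○
○○○○○○
t=3: ○○○○○○
○○○○○○
○○○○○○
○○○○○○
○○^●○○
○○●●○○
○○○○○○
○○○○○○
t=4: ○○○○○○
○○○○○○
○○○○○○
○○○○○○
○○●>○○
○○●●○○
○○○○○○
○○○○○○
t=5: ○○○○○○
○○○○○○
○○○○○○
○○○^○○
○○●○○○
○○●●○○
○○○○○○
○○○○○○
t=6: ○○○○○○
○○○○○○
○○○○○○
○○○●>○
○○●○○○
○○●●○○
○○○○○○
○○○○○○
t=7: ○○○○○○
○○○○○○
○○○○○○
○○○●●○
○○●○v○
○○●●○○
○○○○○○
○○○○○○
t=8: ○○○○○○
○○○○○○
○○○○○○
○○○●●○
○○●<●○
○○●●○○
○○○○○○
○○○○○○
t=9: ○○○○○○
○○○○○○
○○○○○○
○○○^●○
○○●●●○
○○●●○○
○○○○○○
○○○○○○
t=10: ○○○○○○
○○○○○○
○○○○○○
○○<○●○
○○●●●○
○○●●○○
○○○○○○
○○○○○○
t=11: ○○○○○○
○○○○○○
○○^○○○
○○●○●○
○○●●●○
○○●●○○
○○○○○○
○○○○○○
t=12: ○○○○○○
○○○○○○
○○●>○○
○○●○●○
○○●●●○
○○●●○○
○○○○○○
○○○○○○
t=13: ○○○○○○
○○○○○○
○○●●○○
○○●v●○
○○●●●○
○○●●○○
○○○○○○
○○○○○○
t=14: ○○○○○○
○○○○○○
○○●●○○
○○<●●○
○○●●●○
○○●●○○
○○○○○○
○○○○○○
t=15: ○○○○○○
○○○○○○
○○●●○○
○○○●●○
○○v●●○
○○●●○○
○○○○○○
○○○○○○
t=16: ○○○○○○
○○○○○○
○○●●○○
○○○●●○
○○○>●○
○○●●○○
○○○○○○
○○○○○○
t=17: ○○○○○○
○○○○○○
○○●●○○
○○○^●○
○○○○●○
○○●●○○
○○○○○○
○○○○○○
t=18: ○○○○○○
○○○○○○
○○●●○○
○○<○●○
○○○○●○
○○●●○○
○○○○○○
○○○○○○
t=19: ○○○○○○
○○○○○○
○○^●○○
○○●○●○
○○○○●○
○○●●○○
○○○○○○
○○○○○○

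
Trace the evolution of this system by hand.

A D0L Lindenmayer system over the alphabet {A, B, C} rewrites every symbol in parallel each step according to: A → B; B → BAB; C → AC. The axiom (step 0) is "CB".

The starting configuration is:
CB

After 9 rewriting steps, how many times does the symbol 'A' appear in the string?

1274

t=0: CB
t=1: ACBAB
t=2: BACBABBBAB
t=3: BABBACBABBBABBABBABBBAB
t=4: BABBBABBABBACBABBBABBABBABBBABBABBBABBABBBABBABBABBBAB
t=5: BABBBABBABBABBBABBABBBABBABBACBABBBABBABBABBBABBABBBABBABB…BABBBABBABBABBBABBABBBABBABBABBBABBABBBABBABBBABBABBABBBAB  (len 129)
t=6: BABBBABBABBABBBABBABBBABBABBBABBABBABBBABBABBBABBABBABBBAB…BABBBABBABBABBBABBABBBABBABBABBBABBABBBABBABBBABBABBABBBAB  (len 310)
t=7: BABBBABBABBABBBABBABBBABBABBBABBABBABBBABBABBBABBABBABBBAB…BABBBABBABBABBBABBABBBABBABBABBBABBABBBABBABBBABBABBABBBAB  (len 747)
t=8: BABBBABBABBABBBABBABBBABBABBBABBABBABBBABBABBBABBABBABBBAB…BABBBABBABBABBBABBABBBABBABBABBBABBABBBABBABBBABBABBABBBAB  (len 1802)
t=9: BABBBABBABBABBBABBABBBABBABBBABBABBABBBABBABBBABBABBABBBAB…BABBBABBABBABBBABBABBBABBABBABBBABBABBBABBABBBABBABBABBBAB  (len 4349)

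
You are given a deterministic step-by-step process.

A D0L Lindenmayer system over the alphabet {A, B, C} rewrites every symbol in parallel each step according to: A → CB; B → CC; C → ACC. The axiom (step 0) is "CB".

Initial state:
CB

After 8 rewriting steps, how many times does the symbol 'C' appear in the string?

3233

gen 0: CB
gen 1: ACCCC
gen 2: CBACCACCACCACC
gen 3: ACCCCCBACCACCCBACCACCCBACCACCCBACCACC
gen 4: CBACCACCACCACCACCCCCBACCACCCBACCACCACCCCCBACCACCCBACCACCACCCCCBACCACCCBACCACCACCCCCBACCACCCBACCACC
gen 5: ACCCCCBACCACCCBACCACCCBACCACCCBACCACCCBACCACCACCACCACCCCCB…CCCBACCACCACCACCACCCCCBACCACCCBACCACCACCCCCBACCACCCBACCACC  (len 261)
gen 6: CBACCACCACCACCACCCCCBACCACCCBACCACCACCCCCBACCACCCBACCACCAC…CCCBACCACCACCACCACCCCCBACCACCCBACCACCACCCCCBACCACCCBACCACC  (len 694)
gen 7: ACCCCCBACCACCCBACCACCCBACCACCCBACCACCCBACCACCACCACCACCCCCB…CCCBACCACCACCACCACCCCCBACCACCCBACCACCACCCCCBACCACCCBACCACC  (len 1845)
gen 8: CBACCACCACCACCACCCCCBACCACCCBACCACCACCCCCBACCACCCBACCACCAC…CCCBACCACCACCACCACCCCCBACCACCCBACCACCACCCCCBACCACCCBACCACC  (len 4906)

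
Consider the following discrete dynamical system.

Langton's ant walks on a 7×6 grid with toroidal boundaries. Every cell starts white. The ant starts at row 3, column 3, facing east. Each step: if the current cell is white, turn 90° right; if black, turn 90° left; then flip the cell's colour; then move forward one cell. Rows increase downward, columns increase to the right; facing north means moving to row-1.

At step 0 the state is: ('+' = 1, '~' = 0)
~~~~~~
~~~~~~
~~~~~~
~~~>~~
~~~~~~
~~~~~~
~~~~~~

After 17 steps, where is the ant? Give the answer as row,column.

2,3

gen 0: ~~~~~~
~~~~~~
~~~~~~
~~~>~~
~~~~~~
~~~~~~
~~~~~~
gen 1: ~~~~~~
~~~~~~
~~~~~~
~~~+~~
~~~v~~
~~~~~~
~~~~~~
gen 2: ~~~~~~
~~~~~~
~~~~~~
~~~+~~
~~<+~~
~~~~~~
~~~~~~
gen 3: ~~~~~~
~~~~~~
~~~~~~
~~^+~~
~~++~~
~~~~~~
~~~~~~
gen 4: ~~~~~~
~~~~~~
~~~~~~
~~+>~~
~~++~~
~~~~~~
~~~~~~
gen 5: ~~~~~~
~~~~~~
~~~^~~
~~+~~~
~~++~~
~~~~~~
~~~~~~
gen 6: ~~~~~~
~~~~~~
~~~+>~
~~+~~~
~~++~~
~~~~~~
~~~~~~
gen 7: ~~~~~~
~~~~~~
~~~++~
~~+~v~
~~++~~
~~~~~~
~~~~~~
gen 8: ~~~~~~
~~~~~~
~~~++~
~~+<+~
~~++~~
~~~~~~
~~~~~~
gen 9: ~~~~~~
~~~~~~
~~~^+~
~~+++~
~~++~~
~~~~~~
~~~~~~
gen 10: ~~~~~~
~~~~~~
~~<~+~
~~+++~
~~++~~
~~~~~~
~~~~~~
gen 11: ~~~~~~
~~^~~~
~~+~+~
~~+++~
~~++~~
~~~~~~
~~~~~~
gen 12: ~~~~~~
~~+>~~
~~+~+~
~~+++~
~~++~~
~~~~~~
~~~~~~
gen 13: ~~~~~~
~~++~~
~~+v+~
~~+++~
~~++~~
~~~~~~
~~~~~~
gen 14: ~~~~~~
~~++~~
~~<++~
~~+++~
~~++~~
~~~~~~
~~~~~~
gen 15: ~~~~~~
~~++~~
~~~++~
~~v++~
~~++~~
~~~~~~
~~~~~~
gen 16: ~~~~~~
~~++~~
~~~++~
~~~>+~
~~++~~
~~~~~~
~~~~~~
gen 17: ~~~~~~
~~++~~
~~~^+~
~~~~+~
~~++~~
~~~~~~
~~~~~~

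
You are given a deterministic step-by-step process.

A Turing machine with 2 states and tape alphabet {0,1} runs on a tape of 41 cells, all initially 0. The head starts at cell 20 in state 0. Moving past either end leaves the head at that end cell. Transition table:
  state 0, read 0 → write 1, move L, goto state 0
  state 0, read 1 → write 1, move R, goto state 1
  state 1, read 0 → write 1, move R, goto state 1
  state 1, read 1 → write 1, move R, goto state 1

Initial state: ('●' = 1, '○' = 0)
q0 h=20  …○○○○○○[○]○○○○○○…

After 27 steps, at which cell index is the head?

0) q0 h=20  …○○○○○○[○]○○○○○○…
1) q0 h=19  …○○○○○○[○]●○○○○○…
2) q0 h=18  …○○○○○○[○]●●○○○○…
3) q0 h=17  …○○○○○○[○]●●●○○○…
4) q0 h=16  …○○○○○○[○]●●●●○○…
5) q0 h=15  …○○○○○○[○]●●●●●○…
6) q0 h=14  …○○○○○○[○]●●●●●●…
7) q0 h=13  …○○○○○○[○]●●●●●●…
8) q0 h=12  …○○○○○○[○]●●●●●●…
9) q0 h=11  …○○○○○○[○]●●●●●●…
10) q0 h=10  …○○○○○○[○]●●●●●●…
11) q0 h= 9  …○○○○○○[○]●●●●●●…
12) q0 h= 8  …○○○○○○[○]●●●●●●…
13) q0 h= 7  …○○○○○○[○]●●●●●●…
14) q0 h= 6  |○○○○○○[○]●●●●●●…
15) q0 h= 5  |○○○○○[○]●●●●●●…
16) q0 h= 4  |○○○○[○]●●●●●●…
17) q0 h= 3  |○○○[○]●●●●●●…
18) q0 h= 2  |○○[○]●●●●●●…
19) q0 h= 1  |○[○]●●●●●●…
20) q0 h= 0  |[○]●●●●●●…
21) q0 h= 0  |[●]●●●●●●…
22) q1 h= 1  |●[●]●●●●●●…
23) q1 h= 2  |●●[●]●●●●●●…
24) q1 h= 3  |●●●[●]●●●●●●…
25) q1 h= 4  |●●●●[●]●●●●●●…
26) q1 h= 5  |●●●●●[●]●●●●●●…
27) q1 h= 6  |●●●●●●[●]●●●●●●…

6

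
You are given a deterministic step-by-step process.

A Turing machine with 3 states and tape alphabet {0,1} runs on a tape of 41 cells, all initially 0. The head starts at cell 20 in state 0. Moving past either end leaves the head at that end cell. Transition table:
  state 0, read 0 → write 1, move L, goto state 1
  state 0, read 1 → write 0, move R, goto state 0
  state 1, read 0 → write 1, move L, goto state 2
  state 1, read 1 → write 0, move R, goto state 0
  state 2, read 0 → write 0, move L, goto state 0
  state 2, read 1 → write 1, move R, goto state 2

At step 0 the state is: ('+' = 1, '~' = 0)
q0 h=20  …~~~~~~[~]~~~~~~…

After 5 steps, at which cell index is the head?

15

t=0: q0 h=20  …~~~~~~[~]~~~~~~…
t=1: q1 h=19  …~~~~~~[~]+~~~~~…
t=2: q2 h=18  …~~~~~~[~]++~~~~…
t=3: q0 h=17  …~~~~~~[~]~++~~~…
t=4: q1 h=16  …~~~~~~[~]+~++~~…
t=5: q2 h=15  …~~~~~~[~]++~++~…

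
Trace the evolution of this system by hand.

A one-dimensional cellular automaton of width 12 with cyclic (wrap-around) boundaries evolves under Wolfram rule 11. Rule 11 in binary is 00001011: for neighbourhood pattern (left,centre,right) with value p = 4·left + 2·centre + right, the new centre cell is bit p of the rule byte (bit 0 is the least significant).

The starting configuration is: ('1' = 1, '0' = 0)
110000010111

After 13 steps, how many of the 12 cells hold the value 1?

5

t=0: 110000010111
t=1: 000111100100
t=2: 111100001001
t=3: 000001110011
t=4: 011111000110
t=5: 110000011100
t=6: 100111110001
t=7: 001100000111
t=8: 011001111100
t=9: 110011000001
t=10: 000110011111
t=11: 011100110000
t=12: 110001100111
t=13: 000111001100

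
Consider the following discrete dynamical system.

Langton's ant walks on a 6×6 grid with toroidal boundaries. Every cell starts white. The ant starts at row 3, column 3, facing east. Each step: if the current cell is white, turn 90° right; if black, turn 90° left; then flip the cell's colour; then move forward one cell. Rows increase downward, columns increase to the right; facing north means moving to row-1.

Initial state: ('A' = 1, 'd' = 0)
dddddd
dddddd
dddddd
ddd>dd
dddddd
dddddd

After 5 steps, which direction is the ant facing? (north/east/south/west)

north

0) dddddd
dddddd
dddddd
ddd>dd
dddddd
dddddd
1) dddddd
dddddd
dddddd
dddAdd
dddvdd
dddddd
2) dddddd
dddddd
dddddd
dddAdd
dd<Add
dddddd
3) dddddd
dddddd
dddddd
dd^Add
ddAAdd
dddddd
4) dddddd
dddddd
dddddd
ddA>dd
ddAAdd
dddddd
5) dddddd
dddddd
ddd^dd
ddAddd
ddAAdd
dddddd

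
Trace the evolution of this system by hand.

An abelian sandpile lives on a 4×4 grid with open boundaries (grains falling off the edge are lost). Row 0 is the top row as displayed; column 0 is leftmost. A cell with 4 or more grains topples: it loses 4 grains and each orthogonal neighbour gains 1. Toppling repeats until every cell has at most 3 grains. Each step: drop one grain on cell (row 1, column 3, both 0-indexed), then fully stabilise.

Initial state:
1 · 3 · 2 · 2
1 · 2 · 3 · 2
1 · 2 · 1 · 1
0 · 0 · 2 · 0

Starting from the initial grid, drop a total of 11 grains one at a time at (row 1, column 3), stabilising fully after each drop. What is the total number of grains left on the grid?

25

t=0: 1 · 3 · 2 · 2
1 · 2 · 3 · 2
1 · 2 · 1 · 1
0 · 0 · 2 · 0
t=1: 1 · 3 · 2 · 2
1 · 2 · 3 · 3
1 · 2 · 1 · 1
0 · 0 · 2 · 0
t=2: 1 · 3 · 3 · 3
1 · 3 · 0 · 1
1 · 2 · 2 · 2
0 · 0 · 2 · 0
t=3: 1 · 3 · 3 · 3
1 · 3 · 0 · 2
1 · 2 · 2 · 2
0 · 0 · 2 · 0
t=4: 1 · 3 · 3 · 3
1 · 3 · 0 · 3
1 · 2 · 2 · 2
0 · 0 · 2 · 0
t=5: 2 · 1 · 1 · 1
2 · 0 · 3 · 1
1 · 3 · 2 · 3
0 · 0 · 2 · 0
t=6: 2 · 1 · 1 · 1
2 · 0 · 3 · 2
1 · 3 · 2 · 3
0 · 0 · 2 · 0
t=7: 2 · 1 · 1 · 1
2 · 0 · 3 · 3
1 · 3 · 2 · 3
0 · 0 · 2 · 0
t=8: 2 · 1 · 2 · 2
2 · 2 · 1 · 2
2 · 0 · 1 · 1
0 · 1 · 3 · 1
t=9: 2 · 1 · 2 · 2
2 · 2 · 1 · 3
2 · 0 · 1 · 1
0 · 1 · 3 · 1
t=10: 2 · 1 · 2 · 3
2 · 2 · 2 · 0
2 · 0 · 1 · 2
0 · 1 · 3 · 1
t=11: 2 · 1 · 2 · 3
2 · 2 · 2 · 1
2 · 0 · 1 · 2
0 · 1 · 3 · 1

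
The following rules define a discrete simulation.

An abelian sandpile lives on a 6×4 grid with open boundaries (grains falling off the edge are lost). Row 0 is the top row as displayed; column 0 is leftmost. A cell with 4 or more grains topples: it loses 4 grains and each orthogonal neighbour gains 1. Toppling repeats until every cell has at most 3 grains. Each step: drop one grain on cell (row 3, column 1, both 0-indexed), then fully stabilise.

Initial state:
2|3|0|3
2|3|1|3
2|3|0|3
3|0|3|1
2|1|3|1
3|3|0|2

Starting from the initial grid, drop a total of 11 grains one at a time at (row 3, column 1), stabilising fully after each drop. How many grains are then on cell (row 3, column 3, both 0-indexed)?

t=0: 2|3|0|3
2|3|1|3
2|3|0|3
3|0|3|1
2|1|3|1
3|3|0|2
t=1: 2|3|0|3
2|3|1|3
2|3|0|3
3|1|3|1
2|1|3|1
3|3|0|2
t=2: 2|3|0|3
2|3|1|3
2|3|0|3
3|2|3|1
2|1|3|1
3|3|0|2
t=3: 2|3|0|3
2|3|1|3
2|3|0|3
3|3|3|1
2|1|3|1
3|3|0|2
t=4: 0|1|1|3
1|2|2|3
1|2|2|3
1|3|1|2
3|3|0|2
3|3|1|2
t=5: 0|1|1|3
1|2|2|3
1|3|2|3
3|1|2|2
1|2|1|2
1|1|2|2
t=6: 0|1|1|3
1|2|2|3
1|3|2|3
3|2|2|2
1|2|1|2
1|1|2|2
t=7: 0|1|1|3
1|2|2|3
1|3|2|3
3|3|2|2
1|2|1|2
1|1|2|2
t=8: 0|1|1|3
1|3|2|3
3|0|3|3
0|2|3|2
2|3|1|2
1|1|2|2
t=9: 0|1|1|3
1|3|2|3
3|0|3|3
0|3|3|2
2|3|1|2
1|1|2|2
t=10: 0|2|3|0
2|0|1|2
3|3|2|2
1|2|2|0
3|0|3|3
1|2|2|2
t=11: 0|2|3|0
2|0|1|2
3|3|2|2
1|3|2|0
3|0|3|3
1|2|2|2

0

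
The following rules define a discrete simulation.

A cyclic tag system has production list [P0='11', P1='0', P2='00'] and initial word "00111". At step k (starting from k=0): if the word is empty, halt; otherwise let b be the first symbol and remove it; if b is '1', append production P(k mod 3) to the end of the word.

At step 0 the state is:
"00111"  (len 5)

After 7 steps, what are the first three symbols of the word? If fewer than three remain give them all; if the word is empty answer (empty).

110

t=0: "00111"  (len 5)
t=1: "0111"  (len 4)
t=2: "111"  (len 3)
t=3: "1100"  (len 4)
t=4: "10011"  (len 5)
t=5: "00110"  (len 5)
t=6: "0110"  (len 4)
t=7: "110"  (len 3)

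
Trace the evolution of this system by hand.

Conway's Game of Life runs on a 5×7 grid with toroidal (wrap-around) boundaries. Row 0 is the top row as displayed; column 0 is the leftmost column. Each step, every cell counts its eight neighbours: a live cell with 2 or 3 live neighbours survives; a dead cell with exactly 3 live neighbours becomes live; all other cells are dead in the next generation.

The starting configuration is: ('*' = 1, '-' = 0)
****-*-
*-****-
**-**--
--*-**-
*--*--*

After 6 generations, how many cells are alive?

gen 0: ****-*-
*-****-
**-**--
--*-**-
*--*--*
gen 1: -----*-
-----*-
*------
--*--*-
*------
gen 2: ------*
------*
------*
-*----*
------*
gen 3: *----**
*----**
-----**
-----**
-----**
gen 4: ----*--
----*--
----*--
*---*--
----*--
gen 5: ---***-
---***-
---***-
---***-
---***-
gen 6: --*---*
--*---*
--*---*
--*---*
--*---*

10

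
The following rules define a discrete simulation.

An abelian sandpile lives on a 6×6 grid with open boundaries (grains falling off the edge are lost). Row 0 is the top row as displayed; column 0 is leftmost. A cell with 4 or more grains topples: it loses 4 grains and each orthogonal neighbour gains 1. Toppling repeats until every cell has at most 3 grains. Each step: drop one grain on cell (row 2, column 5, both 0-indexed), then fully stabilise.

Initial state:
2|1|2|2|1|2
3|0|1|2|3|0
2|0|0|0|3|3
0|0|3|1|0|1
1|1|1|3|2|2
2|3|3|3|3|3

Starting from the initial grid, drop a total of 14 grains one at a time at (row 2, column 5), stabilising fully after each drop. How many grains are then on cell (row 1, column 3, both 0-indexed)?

3

gen 0: 2|1|2|2|1|2
3|0|1|2|3|0
2|0|0|0|3|3
0|0|3|1|0|1
1|1|1|3|2|2
2|3|3|3|3|3
gen 1: 2|1|2|2|2|2
3|0|1|3|0|2
2|0|0|1|1|1
0|0|3|1|1|2
1|1|1|3|2|2
2|3|3|3|3|3
gen 2: 2|1|2|2|2|2
3|0|1|3|0|2
2|0|0|1|1|2
0|0|3|1|1|2
1|1|1|3|2|2
2|3|3|3|3|3
gen 3: 2|1|2|2|2|2
3|0|1|3|0|2
2|0|0|1|1|3
0|0|3|1|1|2
1|1|1|3|2|2
2|3|3|3|3|3
gen 4: 2|1|2|2|2|2
3|0|1|3|0|3
2|0|0|1|2|0
0|0|3|1|1|3
1|1|1|3|2|2
2|3|3|3|3|3
gen 5: 2|1|2|2|2|2
3|0|1|3|0|3
2|0|0|1|2|1
0|0|3|1|1|3
1|1|1|3|2|2
2|3|3|3|3|3
gen 6: 2|1|2|2|2|2
3|0|1|3|0|3
2|0|0|1|2|2
0|0|3|1|1|3
1|1|1|3|2|2
2|3|3|3|3|3
gen 7: 2|1|2|2|2|2
3|0|1|3|0|3
2|0|0|1|2|3
0|0|3|1|1|3
1|1|1|3|2|2
2|3|3|3|3|3
gen 8: 2|1|2|2|2|3
3|0|1|3|1|0
2|0|0|1|3|2
0|0|3|1|2|0
1|1|1|3|2|3
2|3|3|3|3|3
gen 9: 2|1|2|2|2|3
3|0|1|3|1|0
2|0|0|1|3|3
0|0|3|1|2|0
1|1|1|3|2|3
2|3|3|3|3|3
gen 10: 2|1|2|2|2|3
3|0|1|3|2|1
2|0|0|2|0|1
0|0|3|1|3|1
1|1|1|3|2|3
2|3|3|3|3|3
gen 11: 2|1|2|2|2|3
3|0|1|3|2|1
2|0|0|2|0|2
0|0|3|1|3|1
1|1|1|3|2|3
2|3|3|3|3|3
gen 12: 2|1|2|2|2|3
3|0|1|3|2|1
2|0|0|2|0|3
0|0|3|1|3|1
1|1|1|3|2|3
2|3|3|3|3|3
gen 13: 2|1|2|2|2|3
3|0|1|3|2|2
2|0|0|2|1|0
0|0|3|1|3|2
1|1|1|3|2|3
2|3|3|3|3|3
gen 14: 2|1|2|2|2|3
3|0|1|3|2|2
2|0|0|2|1|1
0|0|3|1|3|2
1|1|1|3|2|3
2|3|3|3|3|3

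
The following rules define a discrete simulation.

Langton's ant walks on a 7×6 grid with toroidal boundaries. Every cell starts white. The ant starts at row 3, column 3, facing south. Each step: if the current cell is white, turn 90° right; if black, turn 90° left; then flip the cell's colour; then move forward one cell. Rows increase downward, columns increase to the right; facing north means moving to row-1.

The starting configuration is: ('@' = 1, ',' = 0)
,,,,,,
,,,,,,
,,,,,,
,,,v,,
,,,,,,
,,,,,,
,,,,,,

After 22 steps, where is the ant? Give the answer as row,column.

2,0

t=0: ,,,,,,
,,,,,,
,,,,,,
,,,v,,
,,,,,,
,,,,,,
,,,,,,
t=1: ,,,,,,
,,,,,,
,,,,,,
,,<@,,
,,,,,,
,,,,,,
,,,,,,
t=2: ,,,,,,
,,,,,,
,,^,,,
,,@@,,
,,,,,,
,,,,,,
,,,,,,
t=3: ,,,,,,
,,,,,,
,,@>,,
,,@@,,
,,,,,,
,,,,,,
,,,,,,
t=4: ,,,,,,
,,,,,,
,,@@,,
,,@v,,
,,,,,,
,,,,,,
,,,,,,
t=5: ,,,,,,
,,,,,,
,,@@,,
,,@,>,
,,,,,,
,,,,,,
,,,,,,
t=6: ,,,,,,
,,,,,,
,,@@,,
,,@,@,
,,,,v,
,,,,,,
,,,,,,
t=7: ,,,,,,
,,,,,,
,,@@,,
,,@,@,
,,,<@,
,,,,,,
,,,,,,
t=8: ,,,,,,
,,,,,,
,,@@,,
,,@^@,
,,,@@,
,,,,,,
,,,,,,
t=9: ,,,,,,
,,,,,,
,,@@,,
,,@@>,
,,,@@,
,,,,,,
,,,,,,
t=10: ,,,,,,
,,,,,,
,,@@^,
,,@@,,
,,,@@,
,,,,,,
,,,,,,
t=11: ,,,,,,
,,,,,,
,,@@@>
,,@@,,
,,,@@,
,,,,,,
,,,,,,
t=12: ,,,,,,
,,,,,,
,,@@@@
,,@@,v
,,,@@,
,,,,,,
,,,,,,
t=13: ,,,,,,
,,,,,,
,,@@@@
,,@@<@
,,,@@,
,,,,,,
,,,,,,
t=14: ,,,,,,
,,,,,,
,,@@^@
,,@@@@
,,,@@,
,,,,,,
,,,,,,
t=15: ,,,,,,
,,,,,,
,,@<,@
,,@@@@
,,,@@,
,,,,,,
,,,,,,
t=16: ,,,,,,
,,,,,,
,,@,,@
,,@v@@
,,,@@,
,,,,,,
,,,,,,
t=17: ,,,,,,
,,,,,,
,,@,,@
,,@,>@
,,,@@,
,,,,,,
,,,,,,
t=18: ,,,,,,
,,,,,,
,,@,^@
,,@,,@
,,,@@,
,,,,,,
,,,,,,
t=19: ,,,,,,
,,,,,,
,,@,@>
,,@,,@
,,,@@,
,,,,,,
,,,,,,
t=20: ,,,,,,
,,,,,^
,,@,@,
,,@,,@
,,,@@,
,,,,,,
,,,,,,
t=21: ,,,,,,
>,,,,@
,,@,@,
,,@,,@
,,,@@,
,,,,,,
,,,,,,
t=22: ,,,,,,
@,,,,@
v,@,@,
,,@,,@
,,,@@,
,,,,,,
,,,,,,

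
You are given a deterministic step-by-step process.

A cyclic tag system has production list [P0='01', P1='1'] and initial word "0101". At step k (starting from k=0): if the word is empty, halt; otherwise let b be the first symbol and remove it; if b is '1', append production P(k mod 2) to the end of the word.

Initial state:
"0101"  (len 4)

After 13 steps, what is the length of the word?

3

step 0: "0101"  (len 4)
step 1: "101"  (len 3)
step 2: "011"  (len 3)
step 3: "11"  (len 2)
step 4: "11"  (len 2)
step 5: "101"  (len 3)
step 6: "011"  (len 3)
step 7: "11"  (len 2)
step 8: "11"  (len 2)
step 9: "101"  (len 3)
step 10: "011"  (len 3)
step 11: "11"  (len 2)
step 12: "11"  (len 2)
step 13: "101"  (len 3)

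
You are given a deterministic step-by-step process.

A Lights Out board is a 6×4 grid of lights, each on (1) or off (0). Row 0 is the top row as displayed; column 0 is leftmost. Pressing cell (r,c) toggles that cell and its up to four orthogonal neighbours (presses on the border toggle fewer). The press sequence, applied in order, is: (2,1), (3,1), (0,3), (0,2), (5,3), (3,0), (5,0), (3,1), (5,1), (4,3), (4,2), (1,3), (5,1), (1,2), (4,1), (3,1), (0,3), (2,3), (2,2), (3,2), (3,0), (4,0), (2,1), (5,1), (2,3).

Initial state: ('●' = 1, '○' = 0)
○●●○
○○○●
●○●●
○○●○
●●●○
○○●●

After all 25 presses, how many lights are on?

12

[0] ○●●○
○○○●
●○●●
○○●○
●●●○
○○●●
[1] ○●●○
○●○●
○●○●
○●●○
●●●○
○○●●
[2] ○●●○
○●○●
○○○●
●○○○
●○●○
○○●●
[3] ○●○●
○●○○
○○○●
●○○○
●○●○
○○●●
[4] ○○●○
○●●○
○○○●
●○○○
●○●○
○○●●
[5] ○○●○
○●●○
○○○●
●○○○
●○●●
○○○○
[6] ○○●○
○●●○
●○○●
○●○○
○○●●
○○○○
[7] ○○●○
○●●○
●○○●
○●○○
●○●●
●●○○
[8] ○○●○
○●●○
●●○●
●○●○
●●●●
●●○○
[9] ○○●○
○●●○
●●○●
●○●○
●○●●
○○●○
[10] ○○●○
○●●○
●●○●
●○●●
●○○○
○○●●
[11] ○○●○
○●●○
●●○●
●○○●
●●●●
○○○●
[12] ○○●●
○●○●
●●○○
●○○●
●●●●
○○○●
[13] ○○●●
○●○●
●●○○
●○○●
●○●●
●●●●
[14] ○○○●
○○●○
●●●○
●○○●
●○●●
●●●●
[15] ○○○●
○○●○
●●●○
●●○●
○●○●
●○●●
[16] ○○○●
○○●○
●○●○
○○●●
○○○●
●○●●
[17] ○○●○
○○●●
●○●○
○○●●
○○○●
●○●●
[18] ○○●○
○○●○
●○○●
○○●○
○○○●
●○●●
[19] ○○●○
○○○○
●●●○
○○○○
○○○●
●○●●
[20] ○○●○
○○○○
●●○○
○●●●
○○●●
●○●●
[21] ○○●○
○○○○
○●○○
●○●●
●○●●
●○●●
[22] ○○●○
○○○○
○●○○
○○●●
○●●●
○○●●
[23] ○○●○
○●○○
●○●○
○●●●
○●●●
○○●●
[24] ○○●○
○●○○
●○●○
○●●●
○○●●
●●○●
[25] ○○●○
○●○●
●○○●
○●●○
○○●●
●●○●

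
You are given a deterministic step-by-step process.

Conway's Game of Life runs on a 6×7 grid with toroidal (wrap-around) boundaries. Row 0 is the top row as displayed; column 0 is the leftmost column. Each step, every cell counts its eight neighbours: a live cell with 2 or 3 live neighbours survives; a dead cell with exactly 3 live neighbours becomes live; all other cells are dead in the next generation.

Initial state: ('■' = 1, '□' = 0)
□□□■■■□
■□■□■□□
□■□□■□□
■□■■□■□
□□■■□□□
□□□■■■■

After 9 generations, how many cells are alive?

6

k=0  □□□■■■□
■□■□■□□
□■□□■□□
■□■■□■□
□□■■□□□
□□□■■■■
k=1  □□■□□□□
□■■□□□□
■□□□■■■
□□□□□□□
□■□□□□□
□□□□□□■
k=2  □■■□□□□
■■■■□■■
■■□□□■■
■□□□□■■
□□□□□□□
□□□□□□□
k=3  □□□■□□■
□□□■■■□
□□□□□□□
□■□□□■□
□□□□□□■
□□□□□□□
k=4  □□□■□■□
□□□■■■□
□□□□□■□
□□□□□□□
□□□□□□□
□□□□□□□
k=5  □□□■□■□
□□□■□■■
□□□□□■□
□□□□□□□
□□□□□□□
□□□□□□□
k=6  □□□□□■■
□□□□□■■
□□□□■■■
□□□□□□□
□□□□□□□
□□□□□□□
k=7  □□□□□■■
■□□□□□□
□□□□■□■
□□□□□■□
□□□□□□□
□□□□□□□
k=8  □□□□□□■
■□□□□□□
□□□□□■■
□□□□□■□
□□□□□□□
□□□□□□□
k=9  □□□□□□□
■□□□□■□
□□□□□■■
□□□□□■■
□□□□□□□
□□□□□□□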